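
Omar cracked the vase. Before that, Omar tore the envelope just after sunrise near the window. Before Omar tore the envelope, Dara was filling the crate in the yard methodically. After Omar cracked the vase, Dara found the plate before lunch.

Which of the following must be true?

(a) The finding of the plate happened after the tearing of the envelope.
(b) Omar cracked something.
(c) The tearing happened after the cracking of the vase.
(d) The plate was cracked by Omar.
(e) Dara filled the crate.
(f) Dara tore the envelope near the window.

(a), (b)

(a) Entailed — the narrative places the tearing before the finding.
(b) Entailed — generalizing the patient leaves a sub-description the original still satisfies.
(c) Not entailed — the narrative places the tearing before the cracking, not after.
(d) Not entailed — Omar cracked the vase, not the plate; the plate belongs to the finding event.
(e) Not entailed — 'was filling' is progressive on an accomplishment; it does not entail the completed 'filled'.
(f) Not entailed — the passage has Omar tearing the envelope, not Dara.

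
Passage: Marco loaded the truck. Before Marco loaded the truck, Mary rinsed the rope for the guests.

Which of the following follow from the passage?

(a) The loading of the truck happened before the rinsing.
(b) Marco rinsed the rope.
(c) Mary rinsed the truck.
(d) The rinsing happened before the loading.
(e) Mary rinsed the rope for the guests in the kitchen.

(a) Not entailed — the narrative places the rinsing before the loading, not after.
(b) Not entailed — the passage has Mary rinsing the rope, not Marco.
(c) Not entailed — Mary rinsed the rope, not the truck; the truck belongs to the loading event.
(d) Entailed — the narrative places the rinsing before the loading.
(e) Not entailed — 'in the kitchen' adds information not in the original event.

(d)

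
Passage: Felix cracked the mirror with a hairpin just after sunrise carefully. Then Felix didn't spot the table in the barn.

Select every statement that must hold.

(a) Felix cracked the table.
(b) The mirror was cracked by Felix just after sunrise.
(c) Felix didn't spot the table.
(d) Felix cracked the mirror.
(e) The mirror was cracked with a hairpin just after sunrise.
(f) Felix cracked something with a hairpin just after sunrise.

(b), (d), (e), (f)

(a) Not entailed — Felix cracked the mirror, not the table; the table belongs to the spotting event.
(b) Entailed — the original entails any weakening of itself; this just drops 'with a hairpin', 'carefully'.
(c) Not entailed — dropping 'in the barn' under negation is not valid — the original leaves open that Felix spotted the table some other way.
(d) Entailed — dropping 'just after sunrise', 'with a hairpin', 'carefully' leaves a sub-description the original still satisfies.
(e) Entailed — dropping 'carefully' and generalizing the agent leaves a sub-description the original still satisfies.
(f) Entailed — this follows by dropping conjuncts from the cracking event's description.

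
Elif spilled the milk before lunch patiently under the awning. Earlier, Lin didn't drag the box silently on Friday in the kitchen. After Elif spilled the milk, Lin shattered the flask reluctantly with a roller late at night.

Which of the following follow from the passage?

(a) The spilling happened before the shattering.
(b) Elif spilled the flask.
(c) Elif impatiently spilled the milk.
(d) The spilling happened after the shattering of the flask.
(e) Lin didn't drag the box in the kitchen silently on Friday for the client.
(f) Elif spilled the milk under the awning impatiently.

(a), (e)

(a) Entailed — the narrative places the spilling before the shattering.
(b) Not entailed — Elif spilled the milk, not the flask; the flask belongs to the shattering event.
(c) Not entailed — 'impatiently' adds a manner not in (and inconsistent with) the original.
(d) Not entailed — the narrative places the spilling before the shattering, not after.
(e) Entailed — under negation, adding a further restriction is entailed: if no such dragging event occurred, none occurred for the client either.
(f) Not entailed — 'impatiently' adds a manner not in (and inconsistent with) the original.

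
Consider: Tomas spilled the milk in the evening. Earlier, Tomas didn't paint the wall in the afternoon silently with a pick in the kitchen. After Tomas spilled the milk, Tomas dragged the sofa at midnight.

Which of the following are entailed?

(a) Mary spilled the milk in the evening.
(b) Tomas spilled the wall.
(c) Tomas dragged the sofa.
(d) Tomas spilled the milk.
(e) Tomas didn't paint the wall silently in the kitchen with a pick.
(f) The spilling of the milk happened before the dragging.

(a) Not entailed — the passage has Tomas spilling the milk, not Mary.
(b) Not entailed — Tomas spilled the milk, not the wall; the wall belongs to the painting event.
(c) Entailed — this follows by dropping conjuncts from the dragging event's description.
(d) Entailed — the original entails any weakening of itself; this just drops 'in the evening'.
(e) Not entailed — dropping 'in the afternoon' under negation is not valid — the original leaves open that Tomas painted the wall some other way.
(f) Entailed — the narrative places the spilling before the dragging.

(c), (d), (f)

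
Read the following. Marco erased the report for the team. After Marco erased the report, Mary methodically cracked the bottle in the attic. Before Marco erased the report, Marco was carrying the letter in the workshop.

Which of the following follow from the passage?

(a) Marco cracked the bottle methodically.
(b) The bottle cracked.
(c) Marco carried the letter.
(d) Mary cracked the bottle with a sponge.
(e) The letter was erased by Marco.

(a) Not entailed — the passage has Mary cracking the bottle, not Marco.
(b) Entailed — 'Mary cracked the bottle' is causative; it entails the inchoative 'the bottle cracked'.
(c) Entailed — 'carry' is an activity; 'was carrying' entails that some carrying happened, so 'carried' holds.
(d) Not entailed — 'with a sponge' adds information not in the original event.
(e) Not entailed — Marco erased the report, not the letter; the letter belongs to the carrying event.

(b), (c)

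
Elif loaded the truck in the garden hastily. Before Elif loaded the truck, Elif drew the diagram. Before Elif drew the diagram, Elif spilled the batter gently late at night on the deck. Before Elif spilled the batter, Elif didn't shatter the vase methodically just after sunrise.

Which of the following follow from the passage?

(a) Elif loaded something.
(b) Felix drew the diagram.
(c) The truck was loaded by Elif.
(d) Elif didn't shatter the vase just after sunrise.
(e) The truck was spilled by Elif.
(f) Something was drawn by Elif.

(a) Entailed — every conjunct here is already in the original loading event.
(b) Not entailed — the passage has Elif drawing the diagram, not Felix.
(c) Entailed — this follows by dropping conjuncts from the loading event's description.
(d) Not entailed — dropping 'methodically' under negation is not valid — the original leaves open that Elif shattered the vase some other way.
(e) Not entailed — Elif spilled the batter, not the truck; the truck belongs to the loading event.
(f) Entailed — generalizing the patient leaves a sub-description the original still satisfies.

(a), (c), (f)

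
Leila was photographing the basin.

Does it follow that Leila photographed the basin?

no

'was photographing' is progressive; for an accomplishment like 'photograph the basin', it doesn't entail completion.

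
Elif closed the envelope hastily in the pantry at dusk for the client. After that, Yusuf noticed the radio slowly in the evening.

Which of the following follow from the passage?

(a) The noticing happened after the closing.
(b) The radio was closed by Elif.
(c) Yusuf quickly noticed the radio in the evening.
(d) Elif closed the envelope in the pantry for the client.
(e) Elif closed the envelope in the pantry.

(a) Entailed — the narrative places the closing before the noticing.
(b) Not entailed — Elif closed the envelope, not the radio; the radio belongs to the noticing event.
(c) Not entailed — 'quickly' adds a manner not in (and inconsistent with) the original.
(d) Entailed — dropping 'at dusk', 'hastily' leaves a sub-description the original still satisfies.
(e) Entailed — dropping 'at dusk', 'for the client', 'hastily' leaves a sub-description the original still satisfies.

(a), (d), (e)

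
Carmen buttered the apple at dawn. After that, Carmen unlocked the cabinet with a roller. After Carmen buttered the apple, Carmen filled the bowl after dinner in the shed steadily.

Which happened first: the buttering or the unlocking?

the buttering

The connectives place the buttering before the unlocking.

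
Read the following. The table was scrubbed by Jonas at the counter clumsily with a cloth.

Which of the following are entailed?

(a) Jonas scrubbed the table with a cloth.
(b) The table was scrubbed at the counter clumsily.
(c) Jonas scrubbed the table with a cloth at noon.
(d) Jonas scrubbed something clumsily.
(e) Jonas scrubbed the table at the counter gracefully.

(a), (b), (d)

(a) Entailed — this follows by dropping conjuncts from the scrubbing event's description.
(b) Entailed — dropping 'with a cloth' and generalizing the agent leaves a sub-description the original still satisfies.
(c) Not entailed — 'at noon' adds information not in the original event.
(d) Entailed — this follows by dropping conjuncts from the scrubbing event's description.
(e) Not entailed — 'gracefully' adds a manner not in (and inconsistent with) the original.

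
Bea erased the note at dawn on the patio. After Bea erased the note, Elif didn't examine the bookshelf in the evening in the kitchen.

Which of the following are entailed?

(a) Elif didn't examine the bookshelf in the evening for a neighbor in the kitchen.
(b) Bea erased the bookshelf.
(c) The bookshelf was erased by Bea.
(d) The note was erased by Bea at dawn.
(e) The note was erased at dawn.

(a) Entailed — under negation, adding a further restriction is entailed: if no such examining event occurred, none occurred for a neighbor either.
(b) Not entailed — Bea erased the note, not the bookshelf; the bookshelf belongs to the examining event.
(c) Not entailed — Bea erased the note, not the bookshelf; the bookshelf belongs to the examining event.
(d) Entailed — dropping 'on the patio' leaves a sub-description the original still satisfies.
(e) Entailed — the original entails any weakening of itself; this just drops 'on the patio' and generalizes the agent.

(a), (d), (e)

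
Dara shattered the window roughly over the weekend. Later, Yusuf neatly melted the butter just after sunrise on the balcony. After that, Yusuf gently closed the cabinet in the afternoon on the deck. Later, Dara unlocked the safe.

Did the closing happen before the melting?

The narrative orders the melting before the closing.

no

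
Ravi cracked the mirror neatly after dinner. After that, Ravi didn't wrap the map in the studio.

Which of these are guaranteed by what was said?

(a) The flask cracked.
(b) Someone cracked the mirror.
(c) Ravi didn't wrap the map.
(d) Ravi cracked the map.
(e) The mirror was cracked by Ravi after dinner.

(a) Not entailed — the mirror is what cracked, not the flask.
(b) Entailed — every conjunct here is already in the original cracking event.
(c) Not entailed — dropping 'in the studio' under negation is not valid — the original leaves open that Ravi wrapped the map some other way.
(d) Not entailed — Ravi cracked the mirror, not the map; the map belongs to the wrapping event.
(e) Entailed — every conjunct here is already in the original cracking event.

(b), (e)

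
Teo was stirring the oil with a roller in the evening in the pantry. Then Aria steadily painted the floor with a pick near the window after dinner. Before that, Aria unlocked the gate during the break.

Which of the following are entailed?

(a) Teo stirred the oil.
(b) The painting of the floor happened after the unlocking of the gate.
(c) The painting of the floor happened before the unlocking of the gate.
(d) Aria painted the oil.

(a) Entailed — 'stir' is an activity; 'was stirring' entails that some stirring happened, so 'stirred' holds.
(b) Entailed — the narrative places the unlocking before the painting.
(c) Not entailed — the narrative places the unlocking before the painting, not after.
(d) Not entailed — Aria painted the floor, not the oil; the oil belongs to the stirring event.

(a), (b)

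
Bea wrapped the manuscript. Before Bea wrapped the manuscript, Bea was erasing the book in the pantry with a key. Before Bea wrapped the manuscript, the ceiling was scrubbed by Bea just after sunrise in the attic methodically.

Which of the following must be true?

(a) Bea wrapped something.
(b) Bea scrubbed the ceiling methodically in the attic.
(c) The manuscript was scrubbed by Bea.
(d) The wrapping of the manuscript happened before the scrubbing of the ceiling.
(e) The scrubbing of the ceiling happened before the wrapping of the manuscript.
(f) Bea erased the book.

(a) Entailed — generalizing the patient leaves a sub-description the original still satisfies.
(b) Entailed — every conjunct here is already in the original scrubbing event.
(c) Not entailed — Bea scrubbed the ceiling, not the manuscript; the manuscript belongs to the wrapping event.
(d) Not entailed — the narrative places the scrubbing before the wrapping, not after.
(e) Entailed — the narrative places the scrubbing before the wrapping.
(f) Not entailed — 'was erasing' is progressive on an accomplishment; it does not entail the completed 'erased'.

(a), (b), (e)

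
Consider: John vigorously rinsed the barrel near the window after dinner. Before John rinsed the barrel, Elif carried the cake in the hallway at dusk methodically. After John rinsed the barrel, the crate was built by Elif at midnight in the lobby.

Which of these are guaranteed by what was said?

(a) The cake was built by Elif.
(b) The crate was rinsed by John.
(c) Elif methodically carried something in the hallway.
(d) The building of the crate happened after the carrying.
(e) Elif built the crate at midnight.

(a) Not entailed — Elif built the crate, not the cake; the cake belongs to the carrying event.
(b) Not entailed — John rinsed the barrel, not the crate; the crate belongs to the building event.
(c) Entailed — dropping 'at dusk' and generalizing the patient leaves a sub-description the original still satisfies.
(d) Entailed — the narrative places the carrying before the building.
(e) Entailed — the original entails any weakening of itself; this just drops 'in the lobby'.

(c), (d), (e)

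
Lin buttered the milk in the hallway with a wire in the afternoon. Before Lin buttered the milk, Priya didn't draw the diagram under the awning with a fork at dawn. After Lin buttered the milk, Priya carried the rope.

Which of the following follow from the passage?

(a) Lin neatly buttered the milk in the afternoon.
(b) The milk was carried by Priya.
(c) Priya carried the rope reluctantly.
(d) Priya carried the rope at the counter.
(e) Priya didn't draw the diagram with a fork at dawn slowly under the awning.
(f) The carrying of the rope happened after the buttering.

(a) Not entailed — 'neatly' adds information not in the original event.
(b) Not entailed — Priya carried the rope, not the milk; the milk belongs to the buttering event.
(c) Not entailed — 'reluctantly' adds information not in the original event.
(d) Not entailed — 'at the counter' adds information not in the original event.
(e) Entailed — under negation, adding a further restriction is entailed: if no such drawing event occurred, none occurred slowly either.
(f) Entailed — the narrative places the buttering before the carrying.

(e), (f)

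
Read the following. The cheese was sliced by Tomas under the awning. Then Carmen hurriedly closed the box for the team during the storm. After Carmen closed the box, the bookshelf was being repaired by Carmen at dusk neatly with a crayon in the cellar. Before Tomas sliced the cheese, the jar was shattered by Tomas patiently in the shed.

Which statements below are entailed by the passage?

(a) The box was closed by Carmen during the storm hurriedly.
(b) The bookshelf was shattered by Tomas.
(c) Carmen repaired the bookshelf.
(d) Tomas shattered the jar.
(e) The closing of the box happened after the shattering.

(a), (d), (e)

(a) Entailed — this follows by dropping conjuncts from the closing event's description.
(b) Not entailed — Tomas shattered the jar, not the bookshelf; the bookshelf belongs to the repairing event.
(c) Not entailed — 'was repairing' is progressive on an accomplishment; it does not entail the completed 'repaired'.
(d) Entailed — every conjunct here is already in the original shattering event.
(e) Entailed — the narrative places the shattering before the closing.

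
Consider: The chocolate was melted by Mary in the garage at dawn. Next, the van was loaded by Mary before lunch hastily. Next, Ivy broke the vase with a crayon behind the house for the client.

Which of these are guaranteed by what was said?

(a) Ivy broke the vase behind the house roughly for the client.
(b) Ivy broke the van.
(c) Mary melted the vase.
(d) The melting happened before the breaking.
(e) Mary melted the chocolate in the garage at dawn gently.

(a) Not entailed — 'roughly' adds information not in the original event.
(b) Not entailed — Ivy broke the vase, not the van; the van belongs to the loading event.
(c) Not entailed — Mary melted the chocolate, not the vase; the vase belongs to the breaking event.
(d) Entailed — the narrative places the melting before the breaking.
(e) Not entailed — 'gently' adds information not in the original event.

(d)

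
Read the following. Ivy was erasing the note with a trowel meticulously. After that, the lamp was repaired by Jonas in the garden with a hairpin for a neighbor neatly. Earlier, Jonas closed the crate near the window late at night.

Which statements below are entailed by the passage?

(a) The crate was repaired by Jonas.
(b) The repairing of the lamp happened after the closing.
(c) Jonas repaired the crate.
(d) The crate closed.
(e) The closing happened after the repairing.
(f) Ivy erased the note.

(b), (d)

(a) Not entailed — Jonas repaired the lamp, not the crate; the crate belongs to the closing event.
(b) Entailed — the narrative places the closing before the repairing.
(c) Not entailed — Jonas repaired the lamp, not the crate; the crate belongs to the closing event.
(d) Entailed — 'Jonas closed the crate' is causative; it entails the inchoative 'the crate closed'.
(e) Not entailed — the narrative places the closing before the repairing, not after.
(f) Not entailed — 'was erasing' is progressive on an accomplishment; it does not entail the completed 'erased'.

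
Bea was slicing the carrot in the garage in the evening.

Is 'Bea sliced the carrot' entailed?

no

'was slicing' is progressive; for an accomplishment like 'slice the carrot', it doesn't entail completion.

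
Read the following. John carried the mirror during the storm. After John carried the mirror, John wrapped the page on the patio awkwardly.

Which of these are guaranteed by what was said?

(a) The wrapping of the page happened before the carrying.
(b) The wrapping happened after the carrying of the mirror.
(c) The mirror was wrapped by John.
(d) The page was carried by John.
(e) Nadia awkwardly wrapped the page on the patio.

(b)

(a) Not entailed — the narrative places the carrying before the wrapping, not after.
(b) Entailed — the narrative places the carrying before the wrapping.
(c) Not entailed — John wrapped the page, not the mirror; the mirror belongs to the carrying event.
(d) Not entailed — John carried the mirror, not the page; the page belongs to the wrapping event.
(e) Not entailed — the passage has John wrapping the page, not Nadia.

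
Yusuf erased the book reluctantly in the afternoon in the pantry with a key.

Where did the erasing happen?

in the pantry

'in the pantry' marks the location of the erasing event.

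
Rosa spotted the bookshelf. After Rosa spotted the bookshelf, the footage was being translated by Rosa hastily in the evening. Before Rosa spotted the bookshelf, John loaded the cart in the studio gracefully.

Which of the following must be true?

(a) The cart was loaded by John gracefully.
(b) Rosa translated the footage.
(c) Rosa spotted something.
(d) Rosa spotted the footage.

(a), (c)

(a) Entailed — every conjunct here is already in the original loading event.
(b) Not entailed — 'was translating' is progressive on an accomplishment; it does not entail the completed 'translated'.
(c) Entailed — the original entails any weakening of itself; this just generalizes the patient.
(d) Not entailed — Rosa spotted the bookshelf, not the footage; the footage belongs to the translating event.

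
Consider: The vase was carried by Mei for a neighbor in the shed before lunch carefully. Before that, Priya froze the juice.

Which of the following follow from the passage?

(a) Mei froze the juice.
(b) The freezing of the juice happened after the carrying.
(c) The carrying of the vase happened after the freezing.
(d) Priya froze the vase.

(a) Not entailed — the passage has Priya freezing the juice, not Mei.
(b) Not entailed — the narrative places the freezing before the carrying, not after.
(c) Entailed — the narrative places the freezing before the carrying.
(d) Not entailed — Priya froze the juice, not the vase; the vase belongs to the carrying event.

(c)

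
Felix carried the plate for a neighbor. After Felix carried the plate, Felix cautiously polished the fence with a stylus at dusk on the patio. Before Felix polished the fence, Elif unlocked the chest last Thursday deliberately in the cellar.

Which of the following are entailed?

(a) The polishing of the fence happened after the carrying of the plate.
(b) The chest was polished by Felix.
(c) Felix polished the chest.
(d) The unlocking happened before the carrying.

(a) Entailed — the narrative places the carrying before the polishing.
(b) Not entailed — Felix polished the fence, not the chest; the chest belongs to the unlocking event.
(c) Not entailed — Felix polished the fence, not the chest; the chest belongs to the unlocking event.
(d) Not entailed — the narrative doesn't order the unlocking relative to the carrying.

(a)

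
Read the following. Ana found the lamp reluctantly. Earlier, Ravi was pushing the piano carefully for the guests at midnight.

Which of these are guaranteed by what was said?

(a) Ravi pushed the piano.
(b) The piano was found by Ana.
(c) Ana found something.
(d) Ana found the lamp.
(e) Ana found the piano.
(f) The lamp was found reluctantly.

(a), (c), (d), (f)

(a) Entailed — 'push' is an activity; 'was pushing' entails that some pushing happened, so 'pushed' holds.
(b) Not entailed — Ana found the lamp, not the piano; the piano belongs to the pushing event.
(c) Entailed — dropping 'reluctantly' and generalizing the patient leaves a sub-description the original still satisfies.
(d) Entailed — the original entails any weakening of itself; this just drops 'reluctantly'.
(e) Not entailed — Ana found the lamp, not the piano; the piano belongs to the pushing event.
(f) Entailed — the original entails any weakening of itself; this just generalizes the agent.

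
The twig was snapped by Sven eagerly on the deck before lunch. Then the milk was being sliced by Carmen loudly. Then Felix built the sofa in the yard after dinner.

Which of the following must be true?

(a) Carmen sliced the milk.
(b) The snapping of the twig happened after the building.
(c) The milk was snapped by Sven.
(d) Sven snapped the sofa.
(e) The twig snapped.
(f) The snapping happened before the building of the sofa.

(e), (f)

(a) Not entailed — 'was slicing' is progressive on an accomplishment; it does not entail the completed 'sliced'.
(b) Not entailed — the narrative places the snapping before the building, not after.
(c) Not entailed — Sven snapped the twig, not the milk; the milk belongs to the slicing event.
(d) Not entailed — Sven snapped the twig, not the sofa; the sofa belongs to the building event.
(e) Entailed — 'Sven snapped the twig' is causative; it entails the inchoative 'the twig snapped'.
(f) Entailed — the narrative places the snapping before the building.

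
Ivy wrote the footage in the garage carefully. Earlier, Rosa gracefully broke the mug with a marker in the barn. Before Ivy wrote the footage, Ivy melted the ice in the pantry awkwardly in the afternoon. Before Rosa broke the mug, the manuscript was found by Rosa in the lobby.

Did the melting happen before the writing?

The narrative orders the melting before the writing.

yes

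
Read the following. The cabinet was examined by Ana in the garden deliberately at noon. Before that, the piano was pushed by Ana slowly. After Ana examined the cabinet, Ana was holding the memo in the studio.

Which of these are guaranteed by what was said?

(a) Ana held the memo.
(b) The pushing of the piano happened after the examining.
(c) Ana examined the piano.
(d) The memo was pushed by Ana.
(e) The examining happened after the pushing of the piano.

(a), (e)

(a) Entailed — 'hold' is an activity; 'was holding' entails that some holding happened, so 'held' holds.
(b) Not entailed — the narrative places the pushing before the examining, not after.
(c) Not entailed — Ana examined the cabinet, not the piano; the piano belongs to the pushing event.
(d) Not entailed — Ana pushed the piano, not the memo; the memo belongs to the holding event.
(e) Entailed — the narrative places the pushing before the examining.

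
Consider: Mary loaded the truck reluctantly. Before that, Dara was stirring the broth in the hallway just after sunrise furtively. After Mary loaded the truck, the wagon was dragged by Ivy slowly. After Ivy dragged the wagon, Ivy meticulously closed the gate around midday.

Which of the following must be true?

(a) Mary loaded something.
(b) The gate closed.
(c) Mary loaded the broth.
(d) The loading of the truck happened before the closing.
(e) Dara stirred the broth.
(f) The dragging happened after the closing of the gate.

(a), (b), (d), (e)

(a) Entailed — this follows by dropping conjuncts from the loading event's description.
(b) Entailed — 'Ivy closed the gate' is causative; it entails the inchoative 'the gate closed'.
(c) Not entailed — Mary loaded the truck, not the broth; the broth belongs to the stirring event.
(d) Entailed — the narrative places the loading before the closing.
(e) Entailed — 'stir' is an activity; 'was stirring' entails that some stirring happened, so 'stirred' holds.
(f) Not entailed — the narrative places the dragging before the closing, not after.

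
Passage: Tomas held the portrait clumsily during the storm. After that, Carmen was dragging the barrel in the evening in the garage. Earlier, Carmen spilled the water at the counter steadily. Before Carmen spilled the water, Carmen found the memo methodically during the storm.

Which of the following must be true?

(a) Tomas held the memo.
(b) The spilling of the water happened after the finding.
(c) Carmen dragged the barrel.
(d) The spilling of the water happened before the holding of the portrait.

(a) Not entailed — Tomas held the portrait, not the memo; the memo belongs to the finding event.
(b) Entailed — the narrative places the finding before the spilling.
(c) Entailed — 'drag' is an activity; 'was dragging' entails that some dragging happened, so 'dragged' holds.
(d) Not entailed — the narrative doesn't order the spilling relative to the holding.

(b), (c)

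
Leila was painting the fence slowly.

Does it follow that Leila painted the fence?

'was painting' is progressive; for an accomplishment like 'paint the fence', it doesn't entail completion.

no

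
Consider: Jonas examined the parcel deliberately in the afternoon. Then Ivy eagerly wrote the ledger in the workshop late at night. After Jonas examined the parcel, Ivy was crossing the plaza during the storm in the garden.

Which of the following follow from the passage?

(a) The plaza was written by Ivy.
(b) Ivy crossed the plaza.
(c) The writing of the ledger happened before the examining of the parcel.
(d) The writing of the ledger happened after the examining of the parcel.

(d)

(a) Not entailed — Ivy wrote the ledger, not the plaza; the plaza belongs to the crossing event.
(b) Not entailed — 'was crossing' is progressive on an accomplishment; it does not entail the completed 'crossed'.
(c) Not entailed — the narrative places the examining before the writing, not after.
(d) Entailed — the narrative places the examining before the writing.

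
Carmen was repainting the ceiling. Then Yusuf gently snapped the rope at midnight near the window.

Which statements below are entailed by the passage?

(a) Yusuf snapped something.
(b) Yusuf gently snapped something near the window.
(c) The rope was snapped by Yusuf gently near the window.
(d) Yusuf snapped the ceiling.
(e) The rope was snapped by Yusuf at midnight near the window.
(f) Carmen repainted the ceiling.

(a), (b), (c), (e)

(a) Entailed — every conjunct here is already in the original snapping event.
(b) Entailed — dropping 'at midnight' and generalizing the patient leaves a sub-description the original still satisfies.
(c) Entailed — this follows by dropping conjuncts from the snapping event's description.
(d) Not entailed — Yusuf snapped the rope, not the ceiling; the ceiling belongs to the repainting event.
(e) Entailed — the original entails any weakening of itself; this just drops 'gently'.
(f) Not entailed — 'was repainting' is progressive on an accomplishment; it does not entail the completed 'repainted'.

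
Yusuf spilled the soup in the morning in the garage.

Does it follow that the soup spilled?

yes

'Yusuf spilled the soup' is the causative; it entails the inchoative 'the soup spilled'.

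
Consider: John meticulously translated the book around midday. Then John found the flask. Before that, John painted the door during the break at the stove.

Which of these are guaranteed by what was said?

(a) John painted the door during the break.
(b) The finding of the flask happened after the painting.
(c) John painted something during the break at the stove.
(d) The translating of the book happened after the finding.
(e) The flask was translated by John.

(a), (b), (c)

(a) Entailed — every conjunct here is already in the original painting event.
(b) Entailed — the narrative places the painting before the finding.
(c) Entailed — generalizing the patient leaves a sub-description the original still satisfies.
(d) Not entailed — the narrative places the translating before the finding, not after.
(e) Not entailed — John translated the book, not the flask; the flask belongs to the finding event.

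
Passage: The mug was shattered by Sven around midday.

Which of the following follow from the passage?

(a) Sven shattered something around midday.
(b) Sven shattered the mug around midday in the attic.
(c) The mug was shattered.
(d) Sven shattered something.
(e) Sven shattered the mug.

(a), (c), (d), (e)

(a) Entailed — every conjunct here is already in the original shattering event.
(b) Not entailed — 'in the attic' adds information not in the original event.
(c) Entailed — every conjunct here is already in the original shattering event.
(d) Entailed — the original entails any weakening of itself; this just drops 'around midday' and generalizes the patient.
(e) Entailed — dropping 'around midday' leaves a sub-description the original still satisfies.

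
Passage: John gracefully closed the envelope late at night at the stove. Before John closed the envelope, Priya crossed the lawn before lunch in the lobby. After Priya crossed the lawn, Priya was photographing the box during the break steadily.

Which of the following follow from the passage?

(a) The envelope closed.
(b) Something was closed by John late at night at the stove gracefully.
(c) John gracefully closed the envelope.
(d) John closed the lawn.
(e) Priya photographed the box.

(a) Entailed — 'John closed the envelope' is causative; it entails the inchoative 'the envelope closed'.
(b) Entailed — every conjunct here is already in the original closing event.
(c) Entailed — this follows by dropping conjuncts from the closing event's description.
(d) Not entailed — John closed the envelope, not the lawn; the lawn belongs to the crossing event.
(e) Not entailed — 'was photographing' is progressive on an accomplishment; it does not entail the completed 'photographed'.

(a), (b), (c)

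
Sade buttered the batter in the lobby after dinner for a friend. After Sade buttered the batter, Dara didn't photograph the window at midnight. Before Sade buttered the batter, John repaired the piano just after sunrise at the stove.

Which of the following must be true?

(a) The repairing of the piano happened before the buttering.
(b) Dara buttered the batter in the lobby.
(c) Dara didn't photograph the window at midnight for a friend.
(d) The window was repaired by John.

(a), (c)

(a) Entailed — the narrative places the repairing before the buttering.
(b) Not entailed — the passage has Sade buttering the batter, not Dara.
(c) Entailed — under negation, adding a further restriction is entailed: if no such photographing event occurred, none occurred for a friend either.
(d) Not entailed — John repaired the piano, not the window; the window belongs to the photographing event.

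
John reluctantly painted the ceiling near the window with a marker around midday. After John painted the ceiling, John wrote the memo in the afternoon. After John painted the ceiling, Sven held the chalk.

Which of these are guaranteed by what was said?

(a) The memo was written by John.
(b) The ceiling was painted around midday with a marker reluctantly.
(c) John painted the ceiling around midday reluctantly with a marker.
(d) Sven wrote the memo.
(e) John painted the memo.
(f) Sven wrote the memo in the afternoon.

(a) Entailed — this follows by dropping conjuncts from the writing event's description.
(b) Entailed — every conjunct here is already in the original painting event.
(c) Entailed — the original entails any weakening of itself; this just drops 'near the window'.
(d) Not entailed — the passage has John writing the memo, not Sven.
(e) Not entailed — John painted the ceiling, not the memo; the memo belongs to the writing event.
(f) Not entailed — the passage has John writing the memo, not Sven.

(a), (b), (c)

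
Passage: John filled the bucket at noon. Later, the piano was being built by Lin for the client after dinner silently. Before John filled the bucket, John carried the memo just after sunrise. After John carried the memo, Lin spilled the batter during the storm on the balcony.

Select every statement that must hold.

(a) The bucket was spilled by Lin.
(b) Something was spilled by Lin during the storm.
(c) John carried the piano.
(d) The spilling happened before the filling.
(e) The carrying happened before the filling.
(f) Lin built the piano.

(b), (e)

(a) Not entailed — Lin spilled the batter, not the bucket; the bucket belongs to the filling event.
(b) Entailed — this follows by dropping conjuncts from the spilling event's description.
(c) Not entailed — John carried the memo, not the piano; the piano belongs to the building event.
(d) Not entailed — the narrative doesn't order the spilling relative to the filling.
(e) Entailed — the narrative places the carrying before the filling.
(f) Not entailed — 'was building' is progressive on an accomplishment; it does not entail the completed 'built'.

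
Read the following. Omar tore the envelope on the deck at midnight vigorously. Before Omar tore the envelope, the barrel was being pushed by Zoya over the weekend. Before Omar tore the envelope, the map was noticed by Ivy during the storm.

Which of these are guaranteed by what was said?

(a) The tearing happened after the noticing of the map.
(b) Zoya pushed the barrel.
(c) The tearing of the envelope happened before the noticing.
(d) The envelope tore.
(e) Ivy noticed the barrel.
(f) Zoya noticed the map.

(a) Entailed — the narrative places the noticing before the tearing.
(b) Entailed — 'push' is an activity; 'was pushing' entails that some pushing happened, so 'pushed' holds.
(c) Not entailed — the narrative places the noticing before the tearing, not after.
(d) Entailed — 'Omar tore the envelope' is causative; it entails the inchoative 'the envelope tore'.
(e) Not entailed — Ivy noticed the map, not the barrel; the barrel belongs to the pushing event.
(f) Not entailed — the passage has Ivy noticing the map, not Zoya.

(a), (b), (d)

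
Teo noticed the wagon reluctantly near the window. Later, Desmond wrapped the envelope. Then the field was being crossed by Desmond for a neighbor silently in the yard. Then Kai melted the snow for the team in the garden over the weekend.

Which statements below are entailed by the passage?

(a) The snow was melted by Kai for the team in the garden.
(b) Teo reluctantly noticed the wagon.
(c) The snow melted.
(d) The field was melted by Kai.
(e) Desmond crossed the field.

(a) Entailed — this follows by dropping conjuncts from the melting event's description.
(b) Entailed — dropping 'near the window' leaves a sub-description the original still satisfies.
(c) Entailed — 'Kai melted the snow' is causative; it entails the inchoative 'the snow melted'.
(d) Not entailed — Kai melted the snow, not the field; the field belongs to the crossing event.
(e) Not entailed — 'was crossing' is progressive on an accomplishment; it does not entail the completed 'crossed'.

(a), (b), (c)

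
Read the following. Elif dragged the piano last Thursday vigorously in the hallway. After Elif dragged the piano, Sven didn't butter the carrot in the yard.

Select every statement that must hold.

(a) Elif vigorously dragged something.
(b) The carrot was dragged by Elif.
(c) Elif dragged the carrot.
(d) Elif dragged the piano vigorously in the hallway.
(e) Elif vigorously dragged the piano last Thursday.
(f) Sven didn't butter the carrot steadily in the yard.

(a) Entailed — the original entails any weakening of itself; this just drops 'in the hallway', 'last Thursday' and generalizes the patient.
(b) Not entailed — Elif dragged the piano, not the carrot; the carrot belongs to the buttering event.
(c) Not entailed — Elif dragged the piano, not the carrot; the carrot belongs to the buttering event.
(d) Entailed — dropping 'last Thursday' leaves a sub-description the original still satisfies.
(e) Entailed — every conjunct here is already in the original dragging event.
(f) Entailed — under negation, adding a further restriction is entailed: if no such buttering event occurred, none occurred steadily either.

(a), (d), (e), (f)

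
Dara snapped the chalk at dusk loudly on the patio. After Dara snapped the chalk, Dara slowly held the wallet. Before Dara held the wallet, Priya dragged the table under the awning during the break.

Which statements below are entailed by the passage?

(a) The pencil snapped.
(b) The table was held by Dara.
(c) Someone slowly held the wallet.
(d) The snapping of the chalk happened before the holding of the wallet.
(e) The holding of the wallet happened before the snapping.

(a) Not entailed — the chalk is what snapped, not the pencil.
(b) Not entailed — Dara held the wallet, not the table; the table belongs to the dragging event.
(c) Entailed — the original entails any weakening of itself; this just generalizes the agent.
(d) Entailed — the narrative places the snapping before the holding.
(e) Not entailed — the narrative places the snapping before the holding, not after.

(c), (d)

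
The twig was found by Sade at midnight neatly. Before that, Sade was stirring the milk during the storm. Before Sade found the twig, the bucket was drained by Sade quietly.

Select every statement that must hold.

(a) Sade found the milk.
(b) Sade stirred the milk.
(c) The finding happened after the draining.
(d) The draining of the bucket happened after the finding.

(a) Not entailed — Sade found the twig, not the milk; the milk belongs to the stirring event.
(b) Entailed — 'stir' is an activity; 'was stirring' entails that some stirring happened, so 'stirred' holds.
(c) Entailed — the narrative places the draining before the finding.
(d) Not entailed — the narrative places the draining before the finding, not after.

(b), (c)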